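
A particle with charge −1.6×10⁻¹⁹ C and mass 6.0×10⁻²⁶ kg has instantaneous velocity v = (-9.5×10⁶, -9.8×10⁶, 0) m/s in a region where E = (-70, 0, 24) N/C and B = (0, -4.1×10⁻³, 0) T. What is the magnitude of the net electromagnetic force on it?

|F| ≈ 6.24×10⁻¹⁵ N

v×B = (0, 0, 3.90×10⁴) N/C.
E + v×B = (-70.0, 0, 3.90×10⁴) N/C.
F = q(E + v×B) = (−1.6×10⁻¹⁹ C)·(-70.0, 0, 3.90×10⁴) = (1.12×10⁻¹⁷, 0, -6.24×10⁻¹⁵) N.
|F| = 6.24×10⁻¹⁵ N.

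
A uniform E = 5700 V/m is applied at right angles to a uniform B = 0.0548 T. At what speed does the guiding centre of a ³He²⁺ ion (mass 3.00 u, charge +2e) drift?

In crossed fields the guiding centre drifts at v_d = |E×B|/B² = E/B, independent of charge and mass.
v_d = 5700/0.0548 = 1.04×10⁵ m/s.

v_d ≈ 1.04×10⁵ m/s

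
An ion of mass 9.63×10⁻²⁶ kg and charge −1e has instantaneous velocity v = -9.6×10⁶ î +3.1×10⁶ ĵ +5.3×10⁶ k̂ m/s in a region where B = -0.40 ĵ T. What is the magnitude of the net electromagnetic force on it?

|F| ≈ 7.03×10⁻¹³ N

v×B = (2.12×10⁶, 0, 3.84×10⁶) N/C.
F = q v×B = (−1.602×10⁻¹⁹ C)·(2.12×10⁶, 0, 3.84×10⁶) = (-3.40×10⁻¹³, 0, -6.15×10⁻¹³) N.
|F| = 7.03×10⁻¹³ N.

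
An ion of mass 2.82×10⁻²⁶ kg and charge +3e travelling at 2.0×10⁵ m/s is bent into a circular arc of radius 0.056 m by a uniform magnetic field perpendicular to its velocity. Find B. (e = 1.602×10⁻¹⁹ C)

B ≈ 0.21 T

From |q|vB = mv²/r, B = mv/(|q|r).
B = (2.82×10⁻²⁶)(2.0×10⁵)/((4.806×10⁻¹⁹)(0.056)) ≈ 0.21 T.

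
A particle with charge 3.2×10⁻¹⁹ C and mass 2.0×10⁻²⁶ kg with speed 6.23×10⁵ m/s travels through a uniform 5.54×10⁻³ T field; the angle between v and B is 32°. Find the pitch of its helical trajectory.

v∥ = v cosθ = 6.23×10⁵·cos32° ≈ 5.283×10⁵ m/s.
T = 2πm/(|q|B) = 2π(2.0×10⁻²⁶)/((3.2×10⁻¹⁹)(5.54×10⁻³)) ≈ 7.088×10⁻⁵ s.
pitch = v∥ T = (5.283×10⁵)(7.088×10⁻⁵) ≈ 37.5 m.

p ≈ 37.5 m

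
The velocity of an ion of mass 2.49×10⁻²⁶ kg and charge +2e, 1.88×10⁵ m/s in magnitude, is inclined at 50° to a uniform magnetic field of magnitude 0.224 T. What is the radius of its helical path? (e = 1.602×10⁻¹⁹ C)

r ≈ 0.0500 m

v⊥ = v sinθ = 1.88×10⁵·sin50° ≈ 1.440×10⁵ m/s.
r = m v⊥/(|q|B) = (2.49×10⁻²⁶)(1.440×10⁵)/((3.204×10⁻¹⁹)(0.224)) ≈ 0.0500 m.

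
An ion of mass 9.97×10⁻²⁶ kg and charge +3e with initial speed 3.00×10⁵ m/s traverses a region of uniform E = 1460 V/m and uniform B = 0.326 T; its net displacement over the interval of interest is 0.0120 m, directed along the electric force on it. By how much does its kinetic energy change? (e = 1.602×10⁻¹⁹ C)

ΔKE ≈ 8.42×10⁻¹⁸ J

The magnetic force is always ⟂ v and does no work; only the electric force changes KE.
ΔKE = F_E · d = |q|E d = (4.806×10⁻¹⁹)(1460)(0.0120) ≈ 8.42×10⁻¹⁸ J.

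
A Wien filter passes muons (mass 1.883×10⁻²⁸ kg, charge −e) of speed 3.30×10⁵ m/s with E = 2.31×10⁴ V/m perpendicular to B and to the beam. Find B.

B = 0.0700 T

Balance of forces in the selector: qE = qvB ⇒ B = E/v.
B = 2.31×10⁴/3.30×10⁵ = 0.0700 T.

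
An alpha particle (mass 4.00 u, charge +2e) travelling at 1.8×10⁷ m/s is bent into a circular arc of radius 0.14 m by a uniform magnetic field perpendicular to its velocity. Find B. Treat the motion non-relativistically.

B ≈ 2.7 T

From |q|vB = mv²/r, B = mv/(|q|r).
B = (6.644×10⁻²⁷)(1.8×10⁷)/((3.204×10⁻¹⁹)(0.14)) ≈ 2.7 T.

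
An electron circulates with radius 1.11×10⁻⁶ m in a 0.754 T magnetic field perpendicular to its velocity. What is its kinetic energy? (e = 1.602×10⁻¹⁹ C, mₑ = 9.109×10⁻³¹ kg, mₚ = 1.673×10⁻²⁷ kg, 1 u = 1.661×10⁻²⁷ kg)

KE ≈ 9.87×10⁻²¹ J

v = |q|Br/m, then KE = ½mv² = (qBr)²/(2m).
v = (1.602×10⁻¹⁹)(0.754)(1.11×10⁻⁶)/9.109×10⁻³¹ ≈ 1.472×10⁵ m/s.
KE = ½(9.109×10⁻³¹)(1.472×10⁵)² ≈ 9.87×10⁻²¹ J.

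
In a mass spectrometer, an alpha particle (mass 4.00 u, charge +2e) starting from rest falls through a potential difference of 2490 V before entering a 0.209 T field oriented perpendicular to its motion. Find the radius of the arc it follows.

Acceleration: |q|V = ½mv² ⇒ v = √(2|q|V/m) = √(2·3.204×10⁻¹⁹·2490/6.644×10⁻²⁷) ≈ 4.901×10⁵ m/s.
In the field: r = mv/(|q|B) = (6.644×10⁻²⁷)(4.901×10⁵)/((3.204×10⁻¹⁹)(0.209)) ≈ 0.0486 m.

r ≈ 0.0486 m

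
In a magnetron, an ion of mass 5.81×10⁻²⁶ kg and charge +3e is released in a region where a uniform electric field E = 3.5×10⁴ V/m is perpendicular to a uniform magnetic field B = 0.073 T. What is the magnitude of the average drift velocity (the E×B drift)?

v_d ≈ 4.8×10⁵ m/s

The steady drift has the magnetic force balancing the electric force, so v_d = E/B.
v_d = 3.5×10⁴/0.073 = 4.8×10⁵ m/s.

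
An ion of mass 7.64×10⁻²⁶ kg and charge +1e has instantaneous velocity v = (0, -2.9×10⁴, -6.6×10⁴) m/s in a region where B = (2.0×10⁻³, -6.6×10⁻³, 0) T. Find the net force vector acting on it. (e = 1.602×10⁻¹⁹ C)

F ≈ (-6.98×10⁻¹⁷, -2.11×10⁻¹⁷, 9.29×10⁻¹⁸) N

v×B = (-436, -132, 58.0) N/C.
F = q v×B = (1.602×10⁻¹⁹ C)·(-436, -132, 58.0) = (-6.98×10⁻¹⁷, -2.11×10⁻¹⁷, 9.29×10⁻¹⁸) N.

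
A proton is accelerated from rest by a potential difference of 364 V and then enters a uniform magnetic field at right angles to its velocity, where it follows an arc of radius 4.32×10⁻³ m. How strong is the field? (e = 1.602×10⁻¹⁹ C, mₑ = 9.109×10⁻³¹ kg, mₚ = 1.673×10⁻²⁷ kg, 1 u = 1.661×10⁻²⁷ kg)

v = √(2|q|V/m) = √(2·1.602×10⁻¹⁹·364/1.673×10⁻²⁷) ≈ 2.640×10⁵ m/s.
B = mv/(|q|r) = (1.673×10⁻²⁷)(2.640×10⁵)/((1.602×10⁻¹⁹)(4.32×10⁻³)) ≈ 0.638 T.

B ≈ 0.638 T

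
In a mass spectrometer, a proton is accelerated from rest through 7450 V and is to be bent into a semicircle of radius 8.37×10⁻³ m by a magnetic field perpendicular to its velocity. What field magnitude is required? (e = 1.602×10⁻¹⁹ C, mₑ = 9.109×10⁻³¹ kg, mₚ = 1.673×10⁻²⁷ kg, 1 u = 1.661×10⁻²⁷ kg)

v = √(2|q|V/m) = √(2·1.602×10⁻¹⁹·7450/1.673×10⁻²⁷) ≈ 1.194×10⁶ m/s.
B = mv/(|q|r) = (1.673×10⁻²⁷)(1.194×10⁶)/((1.602×10⁻¹⁹)(8.37×10⁻³)) ≈ 1.49 T.

B ≈ 1.49 T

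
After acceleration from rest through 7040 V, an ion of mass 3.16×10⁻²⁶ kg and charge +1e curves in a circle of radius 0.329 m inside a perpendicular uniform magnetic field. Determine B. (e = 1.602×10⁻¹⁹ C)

v = √(2|q|V/m) = √(2·1.602×10⁻¹⁹·7040/3.16×10⁻²⁶) ≈ 2.672×10⁵ m/s.
B = mv/(|q|r) = (3.16×10⁻²⁶)(2.672×10⁵)/((1.602×10⁻¹⁹)(0.329)) ≈ 0.160 T.

B ≈ 0.160 T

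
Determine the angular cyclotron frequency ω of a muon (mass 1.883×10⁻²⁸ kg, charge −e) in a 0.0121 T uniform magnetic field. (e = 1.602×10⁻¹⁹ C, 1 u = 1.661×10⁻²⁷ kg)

ω = |q|B/m.
ω = (1.602×10⁻¹⁹)(0.0121)/1.883×10⁻²⁸ ≈ 1.03×10⁷ rad/s.

ω ≈ 1.03×10⁷ rad/s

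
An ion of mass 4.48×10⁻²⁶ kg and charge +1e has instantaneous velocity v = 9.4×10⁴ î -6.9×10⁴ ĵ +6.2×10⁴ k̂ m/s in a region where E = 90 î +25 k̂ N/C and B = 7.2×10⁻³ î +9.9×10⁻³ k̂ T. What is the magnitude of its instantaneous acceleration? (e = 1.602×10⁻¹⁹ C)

v×B = (-683, -484, 497) N/C.
E + v×B = (-593, -484, 522) N/C.
F = q(E + v×B) = (1.602×10⁻¹⁹ C)·(-593, -484, 522) = (-9.50×10⁻¹⁷, -7.76×10⁻¹⁷, 8.36×10⁻¹⁷) N.
|a| = |F|/m = 1.484×10⁻¹⁶/4.48×10⁻²⁶ ≈ 3.31×10⁹ m/s².

|a| ≈ 3.31×10⁹ m/s²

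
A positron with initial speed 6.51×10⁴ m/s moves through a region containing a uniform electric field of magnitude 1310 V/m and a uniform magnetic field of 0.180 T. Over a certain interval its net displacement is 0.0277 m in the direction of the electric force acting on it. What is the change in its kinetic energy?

The magnetic force is always ⟂ v and does no work; only the electric force changes KE.
ΔKE = F_E · d = |q|E d = (1.602×10⁻¹⁹)(1310)(0.0277) ≈ 5.81×10⁻¹⁸ J.

ΔKE ≈ 5.81×10⁻¹⁸ J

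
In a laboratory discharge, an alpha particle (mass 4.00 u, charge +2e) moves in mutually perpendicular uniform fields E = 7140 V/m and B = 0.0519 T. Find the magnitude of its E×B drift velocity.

v_d ≈ 1.38×10⁵ m/s

The steady drift has the magnetic force balancing the electric force, so v_d = E/B.
v_d = 7140/0.0519 = 1.38×10⁵ m/s.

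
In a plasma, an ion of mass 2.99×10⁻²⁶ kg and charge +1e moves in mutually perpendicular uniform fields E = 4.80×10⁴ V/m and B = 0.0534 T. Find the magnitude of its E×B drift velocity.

The steady drift has the magnetic force balancing the electric force, so v_d = E/B.
v_d = 4.80×10⁴/0.0534 = 8.99×10⁵ m/s.

v_d ≈ 8.99×10⁵ m/s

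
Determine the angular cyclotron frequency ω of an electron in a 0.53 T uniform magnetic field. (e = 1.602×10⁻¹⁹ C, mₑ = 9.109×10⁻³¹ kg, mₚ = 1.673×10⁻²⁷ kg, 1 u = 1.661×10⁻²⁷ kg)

ω ≈ 9.3×10¹⁰ rad/s

ω = |q|B/m.
ω = (1.602×10⁻¹⁹)(0.53)/9.109×10⁻³¹ ≈ 9.3×10¹⁰ rad/s.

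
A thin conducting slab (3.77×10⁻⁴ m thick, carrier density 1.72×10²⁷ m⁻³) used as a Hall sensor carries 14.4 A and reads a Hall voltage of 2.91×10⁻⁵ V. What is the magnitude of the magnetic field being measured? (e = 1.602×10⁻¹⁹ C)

From V_H = IB/(n e t), B = V_H n e t / I.
B = (2.91×10⁻⁵)(1.72×10²⁷)(1.602×10⁻¹⁹)(3.77×10⁻⁴)/14.4 ≈ 0.210 T.

B ≈ 0.210 T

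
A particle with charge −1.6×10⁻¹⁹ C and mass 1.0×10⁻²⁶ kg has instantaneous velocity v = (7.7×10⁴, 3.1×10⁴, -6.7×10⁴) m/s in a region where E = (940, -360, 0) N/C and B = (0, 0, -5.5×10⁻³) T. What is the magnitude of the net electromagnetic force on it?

|F| ≈ 1.24×10⁻¹⁶ N

v×B = (-170, 424, 0) N/C.
E + v×B = (770, 63.5, 0) N/C.
F = q(E + v×B) = (−1.6×10⁻¹⁹ C)·(770, 63.5, 0) = (-1.23×10⁻¹⁶, -1.02×10⁻¹⁷, 0) N.
|F| = 1.24×10⁻¹⁶ N.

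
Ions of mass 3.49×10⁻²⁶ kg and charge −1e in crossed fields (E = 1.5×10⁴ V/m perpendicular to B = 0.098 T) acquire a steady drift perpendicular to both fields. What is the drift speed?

v_d ≈ 1.5×10⁵ m/s

The steady drift has the magnetic force balancing the electric force, so v_d = E/B.
v_d = 1.5×10⁴/0.098 = 1.5×10⁵ m/s.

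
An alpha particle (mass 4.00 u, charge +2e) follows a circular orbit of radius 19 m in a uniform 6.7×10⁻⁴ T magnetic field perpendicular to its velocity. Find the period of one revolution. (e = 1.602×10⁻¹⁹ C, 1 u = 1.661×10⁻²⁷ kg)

The cyclotron period depends only on m, q, B: T = 2πm/(|q|B).
T = 2π(6.644×10⁻²⁷)/((3.204×10⁻¹⁹)(6.7×10⁻⁴)) ≈ 1.9×10⁻⁴ s.

T ≈ 1.9×10⁻⁴ s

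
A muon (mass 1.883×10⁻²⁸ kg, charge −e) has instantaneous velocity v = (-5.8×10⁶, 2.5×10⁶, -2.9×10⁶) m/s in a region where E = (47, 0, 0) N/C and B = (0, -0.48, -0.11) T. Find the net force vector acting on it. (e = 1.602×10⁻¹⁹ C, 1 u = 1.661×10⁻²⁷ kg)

F ≈ (2.67×10⁻¹³, 1.02×10⁻¹³, -4.46×10⁻¹³) N

v×B = (-1.67×10⁶, -6.38×10⁵, 2.78×10⁶) N/C.
E + v×B = (-1.67×10⁶, -6.38×10⁵, 2.78×10⁶) N/C.
F = q(E + v×B) = (−1.602×10⁻¹⁹ C)·(-1.67×10⁶, -6.38×10⁵, 2.78×10⁶) = (2.67×10⁻¹³, 1.02×10⁻¹³, -4.46×10⁻¹³) N.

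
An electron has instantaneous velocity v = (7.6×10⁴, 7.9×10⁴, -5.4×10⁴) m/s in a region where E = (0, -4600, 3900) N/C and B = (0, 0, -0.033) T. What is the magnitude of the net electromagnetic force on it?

|F| ≈ 8.23×10⁻¹⁶ N

v×B = (-2610, 2510, 0) N/C.
E + v×B = (-2610, -2090, 3900) N/C.
F = q(E + v×B) = (−1.602×10⁻¹⁹ C)·(-2610, -2090, 3900) = (4.18×10⁻¹⁶, 3.35×10⁻¹⁶, -6.25×10⁻¹⁶) N.
|F| = 8.23×10⁻¹⁶ N.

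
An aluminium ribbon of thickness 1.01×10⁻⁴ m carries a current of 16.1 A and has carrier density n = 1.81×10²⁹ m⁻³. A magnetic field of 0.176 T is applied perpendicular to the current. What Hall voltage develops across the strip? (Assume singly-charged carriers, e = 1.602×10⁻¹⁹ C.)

V_H = IB/(n e t).
V_H = (16.1)(0.176)/((1.81×10²⁹)(1.602×10⁻¹⁹)(1.01×10⁻⁴)) ≈ 9.68×10⁻⁷ V.

V_H ≈ 9.68×10⁻⁷ V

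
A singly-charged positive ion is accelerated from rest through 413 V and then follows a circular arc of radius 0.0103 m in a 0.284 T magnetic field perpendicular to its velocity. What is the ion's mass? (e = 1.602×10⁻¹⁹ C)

m ≈ 1.66×10⁻²⁷ kg

Combine |q|V = ½mv² and r = mv/(|q|B): eliminate v to get m = qB²r²/(2V).
m = (1.602×10⁻¹⁹)(0.284)²(0.0103)²/(2·413) ≈ 1.66×10⁻²⁷ kg.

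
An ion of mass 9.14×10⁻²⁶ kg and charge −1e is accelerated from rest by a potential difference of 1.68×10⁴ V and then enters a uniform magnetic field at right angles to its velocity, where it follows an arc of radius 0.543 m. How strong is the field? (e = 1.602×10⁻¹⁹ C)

v = √(2|q|V/m) = √(2·1.602×10⁻¹⁹·1.68×10⁴/9.14×10⁻²⁶) ≈ 2.427×10⁵ m/s.
B = mv/(|q|r) = (9.14×10⁻²⁶)(2.427×10⁵)/((1.602×10⁻¹⁹)(0.543)) ≈ 0.255 T.

B ≈ 0.255 T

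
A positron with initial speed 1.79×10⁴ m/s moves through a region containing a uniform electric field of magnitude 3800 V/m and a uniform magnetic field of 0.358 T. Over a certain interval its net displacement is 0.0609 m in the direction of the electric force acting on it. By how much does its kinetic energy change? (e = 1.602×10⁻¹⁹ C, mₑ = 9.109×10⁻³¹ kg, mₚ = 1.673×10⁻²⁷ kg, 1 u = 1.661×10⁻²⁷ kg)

ΔKE ≈ 3.71×10⁻¹⁷ J

The magnetic force is always ⟂ v and does no work; only the electric force changes KE.
ΔKE = F_E · d = |q|E d = (1.602×10⁻¹⁹)(3800)(0.0609) ≈ 3.71×10⁻¹⁷ J.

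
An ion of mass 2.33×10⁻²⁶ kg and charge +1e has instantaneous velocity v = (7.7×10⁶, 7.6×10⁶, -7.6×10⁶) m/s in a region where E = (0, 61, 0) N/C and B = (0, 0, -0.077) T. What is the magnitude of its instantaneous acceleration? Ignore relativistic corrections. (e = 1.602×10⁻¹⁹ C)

v×B = (-5.85×10⁵, 5.93×10⁵, 0) N/C.
E + v×B = (-5.85×10⁵, 5.93×10⁵, 0) N/C.
F = q(E + v×B) = (1.602×10⁻¹⁹ C)·(-5.85×10⁵, 5.93×10⁵, 0) = (-9.37×10⁻¹⁴, 9.50×10⁻¹⁴, 0) N.
|a| = |F|/m = 1.335×10⁻¹³/2.33×10⁻²⁶ ≈ 5.73×10¹² m/s².

|a| ≈ 5.73×10¹² m/s²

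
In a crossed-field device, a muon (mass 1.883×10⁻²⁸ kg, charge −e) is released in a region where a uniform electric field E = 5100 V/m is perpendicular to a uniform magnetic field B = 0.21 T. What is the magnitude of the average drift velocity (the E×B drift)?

v_d ≈ 2.4×10⁴ m/s

In crossed fields the guiding centre drifts at v_d = |E×B|/B² = E/B, independent of charge and mass.
v_d = 5100/0.21 = 2.4×10⁴ m/s.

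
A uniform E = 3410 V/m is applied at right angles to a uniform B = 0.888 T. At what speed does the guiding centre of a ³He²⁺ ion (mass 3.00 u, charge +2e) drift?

In crossed fields the guiding centre drifts at v_d = |E×B|/B² = E/B, independent of charge and mass.
v_d = 3410/0.888 = 3840 m/s.

v_d ≈ 3840 m/s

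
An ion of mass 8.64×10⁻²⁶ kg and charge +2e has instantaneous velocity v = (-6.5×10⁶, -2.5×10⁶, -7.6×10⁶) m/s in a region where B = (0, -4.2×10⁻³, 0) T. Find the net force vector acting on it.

F ≈ (-1.02×10⁻¹⁴, 0, 8.75×10⁻¹⁵) N

v×B = (-3.19×10⁴, 0, 2.73×10⁴) N/C.
F = q v×B = (3.204×10⁻¹⁹ C)·(-3.19×10⁴, 0, 2.73×10⁴) = (-1.02×10⁻¹⁴, 0, 8.75×10⁻¹⁵) N.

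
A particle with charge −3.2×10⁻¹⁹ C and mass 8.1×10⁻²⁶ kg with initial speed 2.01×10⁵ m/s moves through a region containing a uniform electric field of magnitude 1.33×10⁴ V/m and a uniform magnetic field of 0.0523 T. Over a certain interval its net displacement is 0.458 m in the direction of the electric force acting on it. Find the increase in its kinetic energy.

The magnetic force is always ⟂ v and does no work; only the electric force changes KE.
ΔKE = F_E · d = |q|E d = (3.2×10⁻¹⁹)(1.33×10⁴)(0.458) ≈ 1.95×10⁻¹⁵ J.

ΔKE ≈ 1.95×10⁻¹⁵ J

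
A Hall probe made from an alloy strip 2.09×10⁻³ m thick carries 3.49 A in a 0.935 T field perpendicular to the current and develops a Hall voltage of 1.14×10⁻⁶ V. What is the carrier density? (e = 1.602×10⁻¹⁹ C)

From V_H = IB/(n e t), n = IB/(V_H e t).
n = (3.49)(0.935)/((1.14×10⁻⁶)(1.602×10⁻¹⁹)(2.09×10⁻³)) ≈ 8.55×10²⁷ m⁻³.

n ≈ 8.55×10²⁷ m⁻³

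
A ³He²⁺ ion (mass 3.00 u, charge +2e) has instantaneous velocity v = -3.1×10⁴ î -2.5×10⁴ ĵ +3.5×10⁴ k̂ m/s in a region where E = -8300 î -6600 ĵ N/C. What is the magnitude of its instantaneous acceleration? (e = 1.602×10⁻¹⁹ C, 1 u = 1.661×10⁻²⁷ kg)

Only an electric field acts, so F = qE = (3.204×10⁻¹⁹ C)·(-8300, -6600, 0) = (-2.66×10⁻¹⁵, -2.11×10⁻¹⁵, 0) N.
|a| = |F|/m = 3.398×10⁻¹⁵/4.983×10⁻²⁷ ≈ 6.82×10¹¹ m/s².

|a| ≈ 6.82×10¹¹ m/s²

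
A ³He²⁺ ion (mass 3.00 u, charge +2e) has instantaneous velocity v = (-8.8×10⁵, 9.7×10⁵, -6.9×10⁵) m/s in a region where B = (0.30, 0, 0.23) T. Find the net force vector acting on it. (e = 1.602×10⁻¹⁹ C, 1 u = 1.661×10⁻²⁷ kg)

F ≈ (7.15×10⁻¹⁴, -1.47×10⁻¹⁵, -9.32×10⁻¹⁴) N

v×B = (2.23×10⁵, -4600, -2.91×10⁵) N/C.
F = q v×B = (3.204×10⁻¹⁹ C)·(2.23×10⁵, -4600, -2.91×10⁵) = (7.15×10⁻¹⁴, -1.47×10⁻¹⁵, -9.32×10⁻¹⁴) N.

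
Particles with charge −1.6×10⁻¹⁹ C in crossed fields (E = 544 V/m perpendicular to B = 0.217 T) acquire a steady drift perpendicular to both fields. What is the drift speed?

The steady drift has the magnetic force balancing the electric force, so v_d = E/B.
v_d = 544/0.217 = 2510 m/s.

v_d ≈ 2510 m/s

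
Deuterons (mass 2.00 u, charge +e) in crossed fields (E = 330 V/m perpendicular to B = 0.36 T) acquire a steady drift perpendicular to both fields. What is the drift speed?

The E×B drift speed is v_d = E/B.
v_d = 330/0.36 = 920 m/s.

v_d ≈ 920 m/s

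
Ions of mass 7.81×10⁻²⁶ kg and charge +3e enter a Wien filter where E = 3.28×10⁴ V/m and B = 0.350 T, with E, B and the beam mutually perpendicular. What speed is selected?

Straight-line motion ⇒ electric and magnetic forces cancel, so E = vB.
v = E/B = 3.28×10⁴/0.350 = 9.37×10⁴ m/s.

v = 9.37×10⁴ m/s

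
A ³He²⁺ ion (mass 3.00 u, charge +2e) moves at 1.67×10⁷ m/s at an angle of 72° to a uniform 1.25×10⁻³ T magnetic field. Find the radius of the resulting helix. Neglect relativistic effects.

r ≈ 198 m

v⊥ = v sinθ = 1.67×10⁷·sin72° ≈ 1.588×10⁷ m/s.
r = m v⊥/(|q|B) = (4.983×10⁻²⁷)(1.588×10⁷)/((3.204×10⁻¹⁹)(1.25×10⁻³)) ≈ 198 m.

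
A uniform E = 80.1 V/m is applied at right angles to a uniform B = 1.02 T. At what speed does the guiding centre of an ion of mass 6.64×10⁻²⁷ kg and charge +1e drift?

v_d ≈ 78.5 m/s

In crossed fields the guiding centre drifts at v_d = |E×B|/B² = E/B, independent of charge and mass.
v_d = 80.1/1.02 = 78.5 m/s.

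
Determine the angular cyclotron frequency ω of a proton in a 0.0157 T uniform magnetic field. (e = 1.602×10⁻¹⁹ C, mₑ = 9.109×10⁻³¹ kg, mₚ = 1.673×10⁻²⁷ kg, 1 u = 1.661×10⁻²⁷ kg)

ω ≈ 1.50×10⁶ rad/s

ω = |q|B/m.
ω = (1.602×10⁻¹⁹)(0.0157)/1.673×10⁻²⁷ ≈ 1.50×10⁶ rad/s.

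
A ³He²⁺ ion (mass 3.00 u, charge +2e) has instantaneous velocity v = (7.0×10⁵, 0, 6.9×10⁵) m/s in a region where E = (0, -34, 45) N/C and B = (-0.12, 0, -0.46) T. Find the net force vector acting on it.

v×B = (0, 2.39×10⁵, 0) N/C.
E + v×B = (0, 2.39×10⁵, 45.0) N/C.
F = q(E + v×B) = (3.204×10⁻¹⁹ C)·(0, 2.39×10⁵, 45.0) = (0, 7.66×10⁻¹⁴, 1.44×10⁻¹⁷) N.

F ≈ (0, 7.66×10⁻¹⁴, 1.44×10⁻¹⁷) N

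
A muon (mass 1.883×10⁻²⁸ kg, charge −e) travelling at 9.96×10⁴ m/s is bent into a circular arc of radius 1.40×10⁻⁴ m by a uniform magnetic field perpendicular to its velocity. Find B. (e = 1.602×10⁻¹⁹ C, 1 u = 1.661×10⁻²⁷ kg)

From |q|vB = mv²/r, B = mv/(|q|r).
B = (1.883×10⁻²⁸)(9.96×10⁴)/((1.602×10⁻¹⁹)(1.40×10⁻⁴)) ≈ 0.836 T.

B ≈ 0.836 T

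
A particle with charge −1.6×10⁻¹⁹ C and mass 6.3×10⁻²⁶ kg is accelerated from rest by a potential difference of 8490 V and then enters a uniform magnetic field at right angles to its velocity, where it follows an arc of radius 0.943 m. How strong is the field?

B ≈ 0.0867 T

v = √(2|q|V/m) = √(2·1.6×10⁻¹⁹·8490/6.3×10⁻²⁶) ≈ 2.077×10⁵ m/s.
B = mv/(|q|r) = (6.3×10⁻²⁶)(2.077×10⁵)/((1.6×10⁻¹⁹)(0.943)) ≈ 0.0867 T.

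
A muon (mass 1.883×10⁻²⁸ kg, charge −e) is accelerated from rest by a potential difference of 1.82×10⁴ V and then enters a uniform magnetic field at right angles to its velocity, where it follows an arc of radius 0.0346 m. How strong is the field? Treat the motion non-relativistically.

v = √(2|q|V/m) = √(2·1.602×10⁻¹⁹·1.82×10⁴/1.883×10⁻²⁸) ≈ 5.565×10⁶ m/s.
B = mv/(|q|r) = (1.883×10⁻²⁸)(5.565×10⁶)/((1.602×10⁻¹⁹)(0.0346)) ≈ 0.189 T.

B ≈ 0.189 T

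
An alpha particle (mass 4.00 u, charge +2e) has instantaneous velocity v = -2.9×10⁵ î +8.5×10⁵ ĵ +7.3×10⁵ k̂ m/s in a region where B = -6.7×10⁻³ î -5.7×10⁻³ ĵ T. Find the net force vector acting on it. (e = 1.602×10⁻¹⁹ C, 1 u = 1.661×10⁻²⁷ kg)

F ≈ (1.33×10⁻¹⁵, -1.57×10⁻¹⁵, 2.35×10⁻¹⁵) N

v×B = (4160, -4890, 7350) N/C.
F = q v×B = (3.204×10⁻¹⁹ C)·(4160, -4890, 7350) = (1.33×10⁻¹⁵, -1.57×10⁻¹⁵, 2.35×10⁻¹⁵) N.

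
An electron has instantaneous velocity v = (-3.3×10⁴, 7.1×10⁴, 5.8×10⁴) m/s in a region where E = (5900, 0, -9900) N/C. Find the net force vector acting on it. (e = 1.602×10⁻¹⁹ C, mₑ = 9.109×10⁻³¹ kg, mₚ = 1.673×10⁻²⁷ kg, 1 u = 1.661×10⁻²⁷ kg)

F ≈ (-9.45×10⁻¹⁶, 0, 1.59×10⁻¹⁵) N

Only an electric field acts, so F = qE = (−1.602×10⁻¹⁹ C)·(5900, 0, -9900) = (-9.45×10⁻¹⁶, 0, 1.59×10⁻¹⁵) N.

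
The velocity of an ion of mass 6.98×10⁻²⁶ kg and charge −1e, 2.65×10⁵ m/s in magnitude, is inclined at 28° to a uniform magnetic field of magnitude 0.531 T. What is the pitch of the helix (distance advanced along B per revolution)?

v∥ = v cosθ = 2.65×10⁵·cos28° ≈ 2.340×10⁵ m/s.
T = 2πm/(|q|B) = 2π(6.98×10⁻²⁶)/((1.602×10⁻¹⁹)(0.531)) ≈ 5.156×10⁻⁶ s.
pitch = v∥ T = (2.340×10⁵)(5.156×10⁻⁶) ≈ 1.21 m.

p ≈ 1.21 m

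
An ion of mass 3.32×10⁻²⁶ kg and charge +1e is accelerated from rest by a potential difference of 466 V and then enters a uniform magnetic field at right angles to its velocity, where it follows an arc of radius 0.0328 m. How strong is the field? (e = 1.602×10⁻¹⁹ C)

B ≈ 0.424 T

v = √(2|q|V/m) = √(2·1.602×10⁻¹⁹·466/3.32×10⁻²⁶) ≈ 6.706×10⁴ m/s.
B = mv/(|q|r) = (3.32×10⁻²⁶)(6.706×10⁴)/((1.602×10⁻¹⁹)(0.0328)) ≈ 0.424 T.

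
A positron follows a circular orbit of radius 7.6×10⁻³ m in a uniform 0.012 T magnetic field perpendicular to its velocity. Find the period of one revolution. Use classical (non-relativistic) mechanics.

The cyclotron period depends only on m, q, B: T = 2πm/(|q|B).
T = 2π(9.109×10⁻³¹)/((1.602×10⁻¹⁹)(0.012)) ≈ 3.0×10⁻⁹ s.

T ≈ 3.0×10⁻⁹ s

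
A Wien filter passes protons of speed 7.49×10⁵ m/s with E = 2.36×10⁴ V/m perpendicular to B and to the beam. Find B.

Balance of forces in the selector: qE = qvB ⇒ B = E/v.
B = 2.36×10⁴/7.49×10⁵ = 0.0315 T.

B = 0.0315 T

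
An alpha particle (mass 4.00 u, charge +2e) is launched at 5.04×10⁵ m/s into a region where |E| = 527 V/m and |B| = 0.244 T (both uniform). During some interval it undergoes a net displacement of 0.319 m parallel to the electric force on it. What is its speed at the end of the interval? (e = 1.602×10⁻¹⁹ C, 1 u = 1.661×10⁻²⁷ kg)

v_f ≈ 5.20×10⁵ m/s

B does no work; ΔKE = |q|E d.
½mv_f² = ½mv₀² + |q|Ed = ½(6.644×10⁻²⁷)(5.04×10⁵)² + (3.204×10⁻¹⁹)(527)(0.319) ≈ 8.438×10⁻¹⁶ J + 5.386×10⁻¹⁷ J ≈ 8.977×10⁻¹⁶ J.
v_f = √(2·8.977×10⁻¹⁶/6.644×10⁻²⁷) ≈ 5.20×10⁵ m/s.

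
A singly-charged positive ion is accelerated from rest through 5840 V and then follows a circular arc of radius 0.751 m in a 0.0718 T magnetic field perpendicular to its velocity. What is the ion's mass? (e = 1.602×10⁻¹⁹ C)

Combine |q|V = ½mv² and r = mv/(|q|B): eliminate v to get m = qB²r²/(2V).
m = (1.602×10⁻¹⁹)(0.0718)²(0.751)²/(2·5840) ≈ 3.99×10⁻²⁶ kg.

m ≈ 3.99×10⁻²⁶ kg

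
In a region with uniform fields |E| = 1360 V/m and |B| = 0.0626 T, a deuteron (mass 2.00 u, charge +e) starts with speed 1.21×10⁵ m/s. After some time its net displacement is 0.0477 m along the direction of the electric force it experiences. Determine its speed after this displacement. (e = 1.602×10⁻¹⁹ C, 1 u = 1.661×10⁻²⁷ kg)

B does no work; ΔKE = |q|E d.
½mv_f² = ½mv₀² + |q|Ed = ½(3.322×10⁻²⁷)(1.21×10⁵)² + (1.602×10⁻¹⁹)(1360)(0.0477) ≈ 2.432×10⁻¹⁷ J + 1.039×10⁻¹⁷ J ≈ 3.471×10⁻¹⁷ J.
v_f = √(2·3.471×10⁻¹⁷/3.322×10⁻²⁷) ≈ 1.45×10⁵ m/s.

v_f ≈ 1.45×10⁵ m/s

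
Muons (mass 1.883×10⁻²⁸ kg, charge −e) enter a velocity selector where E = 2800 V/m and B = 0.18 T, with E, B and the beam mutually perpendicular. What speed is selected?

v = 1.6×10⁴ m/s

Zero net Lorentz force requires |qE| = |q v×B|, i.e. E = vB.
v = E/B = 2800/0.18 = 1.6×10⁴ m/s.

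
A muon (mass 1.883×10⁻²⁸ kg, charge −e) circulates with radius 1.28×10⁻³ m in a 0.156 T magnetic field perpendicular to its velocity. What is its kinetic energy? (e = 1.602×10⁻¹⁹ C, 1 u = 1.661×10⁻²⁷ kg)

v = |q|Br/m, then KE = ½mv² = (qBr)²/(2m).
v = (1.602×10⁻¹⁹)(0.156)(1.28×10⁻³)/1.883×10⁻²⁸ ≈ 1.699×10⁵ m/s.
KE = ½(1.883×10⁻²⁸)(1.699×10⁵)² ≈ 2.72×10⁻¹⁸ J.

KE ≈ 2.72×10⁻¹⁸ J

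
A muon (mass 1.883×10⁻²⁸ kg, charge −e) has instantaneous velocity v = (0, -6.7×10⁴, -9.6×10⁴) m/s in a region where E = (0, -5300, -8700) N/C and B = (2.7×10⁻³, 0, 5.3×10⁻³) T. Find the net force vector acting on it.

v×B = (-355, -259, 181) N/C.
E + v×B = (-355, -5560, -8520) N/C.
F = q(E + v×B) = (−1.602×10⁻¹⁹ C)·(-355, -5560, -8520) = (5.69×10⁻¹⁷, 8.91×10⁻¹⁶, 1.36×10⁻¹⁵) N.

F ≈ (5.69×10⁻¹⁷, 8.91×10⁻¹⁶, 1.36×10⁻¹⁵) N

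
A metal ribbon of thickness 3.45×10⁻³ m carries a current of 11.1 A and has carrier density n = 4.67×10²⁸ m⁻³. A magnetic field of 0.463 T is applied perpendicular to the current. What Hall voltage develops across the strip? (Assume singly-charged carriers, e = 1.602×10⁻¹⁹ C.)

V_H = IB/(n e t).
V_H = (11.1)(0.463)/((4.67×10²⁸)(1.602×10⁻¹⁹)(3.45×10⁻³)) ≈ 1.99×10⁻⁷ V.

V_H ≈ 1.99×10⁻⁷ V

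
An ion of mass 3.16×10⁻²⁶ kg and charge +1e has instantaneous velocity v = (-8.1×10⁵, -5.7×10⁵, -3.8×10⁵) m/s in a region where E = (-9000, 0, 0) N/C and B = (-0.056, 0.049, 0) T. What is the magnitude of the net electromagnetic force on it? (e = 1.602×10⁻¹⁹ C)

v×B = (1.86×10⁴, 2.13×10⁴, -7.16×10⁴) N/C.
E + v×B = (9620, 2.13×10⁴, -7.16×10⁴) N/C.
F = q(E + v×B) = (1.602×10⁻¹⁹ C)·(9620, 2.13×10⁴, -7.16×10⁴) = (1.54×10⁻¹⁵, 3.41×10⁻¹⁵, -1.15×10⁻¹⁴) N.
|F| = 1.21×10⁻¹⁴ N.

|F| ≈ 1.21×10⁻¹⁴ N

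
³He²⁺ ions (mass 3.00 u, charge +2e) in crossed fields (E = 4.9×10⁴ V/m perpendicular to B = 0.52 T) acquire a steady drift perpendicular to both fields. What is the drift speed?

In crossed fields the guiding centre drifts at v_d = |E×B|/B² = E/B, independent of charge and mass.
v_d = 4.9×10⁴/0.52 = 9.4×10⁴ m/s.

v_d ≈ 9.4×10⁴ m/s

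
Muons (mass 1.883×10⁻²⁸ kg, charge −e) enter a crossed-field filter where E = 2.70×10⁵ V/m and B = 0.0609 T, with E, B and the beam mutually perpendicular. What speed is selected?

For undeflected motion the electric and magnetic forces balance: qE = qvB.
v = E/B = 2.70×10⁵/0.0609 = 4.43×10⁶ m/s.
The result is independent of the particle's charge and mass.

v = 4.43×10⁶ m/s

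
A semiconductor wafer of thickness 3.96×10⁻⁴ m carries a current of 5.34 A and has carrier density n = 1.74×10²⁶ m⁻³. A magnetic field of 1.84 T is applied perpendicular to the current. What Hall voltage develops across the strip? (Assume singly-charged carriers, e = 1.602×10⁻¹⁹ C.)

V_H = IB/(n e t).
V_H = (5.34)(1.84)/((1.74×10²⁶)(1.602×10⁻¹⁹)(3.96×10⁻⁴)) ≈ 8.90×10⁻⁴ V.

V_H ≈ 8.90×10⁻⁴ V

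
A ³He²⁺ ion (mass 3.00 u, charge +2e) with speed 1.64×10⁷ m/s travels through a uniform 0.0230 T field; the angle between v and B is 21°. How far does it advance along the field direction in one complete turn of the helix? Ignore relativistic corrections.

p ≈ 65.0 m

v∥ = v cosθ = 1.64×10⁷·cos21° ≈ 1.531×10⁷ m/s.
T = 2πm/(|q|B) = 2π(4.983×10⁻²⁷)/((3.204×10⁻¹⁹)(0.0230)) ≈ 4.249×10⁻⁶ s.
pitch = v∥ T = (1.531×10⁷)(4.249×10⁻⁶) ≈ 65.0 m.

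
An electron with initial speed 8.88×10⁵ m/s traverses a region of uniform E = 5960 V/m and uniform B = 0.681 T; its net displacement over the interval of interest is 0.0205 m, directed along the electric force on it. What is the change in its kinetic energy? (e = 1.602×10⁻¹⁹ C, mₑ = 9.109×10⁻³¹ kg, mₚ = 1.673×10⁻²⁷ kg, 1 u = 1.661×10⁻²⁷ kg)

ΔKE ≈ 1.96×10⁻¹⁷ J

The magnetic force is always ⟂ v and does no work; only the electric force changes KE.
ΔKE = F_E · d = |q|E d = (1.602×10⁻¹⁹)(5960)(0.0205) ≈ 1.96×10⁻¹⁷ J.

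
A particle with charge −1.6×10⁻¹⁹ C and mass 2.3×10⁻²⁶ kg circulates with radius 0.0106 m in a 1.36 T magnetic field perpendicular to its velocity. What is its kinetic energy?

KE ≈ 722 eV

v = |q|Br/m, then KE = ½mv² = (qBr)²/(2m).
v = (1.6×10⁻¹⁹)(1.36)(0.0106)/2.3×10⁻²⁶ ≈ 1.003×10⁵ m/s.
KE = ½(2.3×10⁻²⁶)(1.003×10⁵)² ≈ 1.16×10⁻¹⁶ J = 722 eV.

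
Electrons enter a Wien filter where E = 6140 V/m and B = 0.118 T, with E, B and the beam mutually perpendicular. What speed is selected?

v = 5.20×10⁴ m/s

Zero net Lorentz force requires |qE| = |q v×B|, i.e. E = vB.
v = E/B = 6140/0.118 = 5.20×10⁴ m/s.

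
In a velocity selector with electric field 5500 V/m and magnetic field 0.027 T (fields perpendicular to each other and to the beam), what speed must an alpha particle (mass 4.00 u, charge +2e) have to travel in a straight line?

Straight-line motion ⇒ electric and magnetic forces cancel, so E = vB.
v = E/B = 5500/0.027 = 2.0×10⁵ m/s.

v = 2.0×10⁵ m/s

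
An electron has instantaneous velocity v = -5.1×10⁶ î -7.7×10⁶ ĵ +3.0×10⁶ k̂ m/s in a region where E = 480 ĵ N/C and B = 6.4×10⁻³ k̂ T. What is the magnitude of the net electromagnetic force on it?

|F| ≈ 9.51×10⁻¹⁵ N

v×B = (-4.93×10⁴, 3.26×10⁴, 0) N/C.
E + v×B = (-4.93×10⁴, 3.31×10⁴, 0) N/C.
F = q(E + v×B) = (−1.602×10⁻¹⁹ C)·(-4.93×10⁴, 3.31×10⁴, 0) = (7.89×10⁻¹⁵, -5.31×10⁻¹⁵, 0) N.
|F| = 9.51×10⁻¹⁵ N.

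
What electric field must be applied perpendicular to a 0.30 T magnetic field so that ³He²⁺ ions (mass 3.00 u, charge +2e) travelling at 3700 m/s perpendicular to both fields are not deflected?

For straight-line motion qE = qvB, so E = vB.
E = 3700 × 0.30 = 1100 V/m.

E = 1100 V/m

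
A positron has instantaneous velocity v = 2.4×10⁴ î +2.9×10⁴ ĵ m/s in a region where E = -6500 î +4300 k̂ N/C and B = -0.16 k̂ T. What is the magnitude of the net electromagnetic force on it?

|F| ≈ 2.01×10⁻¹⁵ N

v×B = (-4640, 3840, 0) N/C.
E + v×B = (-1.11×10⁴, 3840, 4300) N/C.
F = q(E + v×B) = (1.602×10⁻¹⁹ C)·(-1.11×10⁴, 3840, 4300) = (-1.78×10⁻¹⁵, 6.15×10⁻¹⁶, 6.89×10⁻¹⁶) N.
|F| = 2.01×10⁻¹⁵ N.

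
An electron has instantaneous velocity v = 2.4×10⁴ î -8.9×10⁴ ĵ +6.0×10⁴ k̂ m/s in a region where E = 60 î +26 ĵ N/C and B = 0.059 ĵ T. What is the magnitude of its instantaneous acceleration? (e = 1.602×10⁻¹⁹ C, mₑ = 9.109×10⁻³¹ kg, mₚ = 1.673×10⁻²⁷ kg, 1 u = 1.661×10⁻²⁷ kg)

|a| ≈ 6.61×10¹⁴ m/s²

v×B = (-3540, 0, 1420) N/C.
E + v×B = (-3480, 26.0, 1420) N/C.
F = q(E + v×B) = (−1.602×10⁻¹⁹ C)·(-3480, 26.0, 1420) = (5.57×10⁻¹⁶, -4.17×10⁻¹⁸, -2.27×10⁻¹⁶) N.
|a| = |F|/m = 6.019×10⁻¹⁶/9.109×10⁻³¹ ≈ 6.61×10¹⁴ m/s².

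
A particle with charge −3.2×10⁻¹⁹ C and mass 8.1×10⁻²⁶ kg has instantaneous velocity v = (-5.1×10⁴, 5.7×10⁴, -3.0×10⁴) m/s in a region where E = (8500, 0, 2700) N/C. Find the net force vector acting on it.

F ≈ (-2.72×10⁻¹⁵, 0, -8.64×10⁻¹⁶) N

Only an electric field acts, so F = qE = (−3.2×10⁻¹⁹ C)·(8500, 0, 2700) = (-2.72×10⁻¹⁵, 0, -8.64×10⁻¹⁶) N.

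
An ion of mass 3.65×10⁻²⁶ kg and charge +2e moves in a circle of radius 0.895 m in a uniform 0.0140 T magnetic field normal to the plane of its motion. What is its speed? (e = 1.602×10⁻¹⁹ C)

v ≈ 1.10×10⁵ m/s

From |q|vB = mv²/r, v = |q|Br/m.
v = (3.204×10⁻¹⁹)(0.0140)(0.895)/3.65×10⁻²⁶ ≈ 1.10×10⁵ m/s.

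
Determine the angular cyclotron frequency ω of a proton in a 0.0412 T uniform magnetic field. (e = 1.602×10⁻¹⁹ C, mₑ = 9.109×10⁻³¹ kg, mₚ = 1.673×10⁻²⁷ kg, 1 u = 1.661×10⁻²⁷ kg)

ω ≈ 3.95×10⁶ rad/s

ω = |q|B/m.
ω = (1.602×10⁻¹⁹)(0.0412)/1.673×10⁻²⁷ ≈ 3.95×10⁶ rad/s.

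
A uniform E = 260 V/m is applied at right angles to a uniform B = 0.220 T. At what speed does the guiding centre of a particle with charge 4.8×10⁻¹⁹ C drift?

v_d ≈ 1180 m/s

In crossed fields the guiding centre drifts at v_d = |E×B|/B² = E/B, independent of charge and mass.
v_d = 260/0.220 = 1180 m/s.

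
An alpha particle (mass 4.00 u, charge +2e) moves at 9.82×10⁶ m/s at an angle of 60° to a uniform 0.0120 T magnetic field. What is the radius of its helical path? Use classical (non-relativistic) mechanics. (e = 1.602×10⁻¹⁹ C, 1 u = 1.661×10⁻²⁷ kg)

r ≈ 14.7 m

v⊥ = v sinθ = 9.82×10⁶·sin60° ≈ 8.504×10⁶ m/s.
r = m v⊥/(|q|B) = (6.644×10⁻²⁷)(8.504×10⁶)/((3.204×10⁻¹⁹)(0.0120)) ≈ 14.7 m.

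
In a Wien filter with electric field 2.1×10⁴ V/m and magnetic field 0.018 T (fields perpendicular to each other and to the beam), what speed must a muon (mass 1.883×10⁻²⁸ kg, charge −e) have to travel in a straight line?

v = 1.2×10⁶ m/s

Zero net Lorentz force requires |qE| = |q v×B|, i.e. E = vB.
v = E/B = 2.1×10⁴/0.018 = 1.2×10⁶ m/s.
The result is independent of the particle's charge and mass.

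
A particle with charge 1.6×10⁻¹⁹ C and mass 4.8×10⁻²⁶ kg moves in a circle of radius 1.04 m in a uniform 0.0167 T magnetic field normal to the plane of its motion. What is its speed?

From |q|vB = mv²/r, v = |q|Br/m.
v = (1.6×10⁻¹⁹)(0.0167)(1.04)/4.8×10⁻²⁶ ≈ 5.79×10⁴ m/s.

v ≈ 5.79×10⁴ m/s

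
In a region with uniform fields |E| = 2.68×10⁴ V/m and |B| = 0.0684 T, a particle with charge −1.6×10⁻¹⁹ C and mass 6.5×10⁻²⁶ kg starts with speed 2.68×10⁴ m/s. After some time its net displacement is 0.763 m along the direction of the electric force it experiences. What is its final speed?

B does no work; ΔKE = |q|E d.
½mv_f² = ½mv₀² + |q|Ed = ½(6.5×10⁻²⁶)(2.68×10⁴)² + (1.6×10⁻¹⁹)(2.68×10⁴)(0.763) ≈ 2.334×10⁻¹⁷ J + 3.272×10⁻¹⁵ J ≈ 3.295×10⁻¹⁵ J.
v_f = √(2·3.295×10⁻¹⁵/6.5×10⁻²⁶) ≈ 3.18×10⁵ m/s.

v_f ≈ 3.18×10⁵ m/s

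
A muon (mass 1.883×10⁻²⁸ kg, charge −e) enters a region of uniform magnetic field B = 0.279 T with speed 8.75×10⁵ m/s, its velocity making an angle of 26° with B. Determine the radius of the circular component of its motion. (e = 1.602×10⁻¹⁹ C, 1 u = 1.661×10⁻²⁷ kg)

r ≈ 1.62×10⁻³ m

v⊥ = v sinθ = 8.75×10⁵·sin26° ≈ 3.836×10⁵ m/s.
r = m v⊥/(|q|B) = (1.883×10⁻²⁸)(3.836×10⁵)/((1.602×10⁻¹⁹)(0.279)) ≈ 1.62×10⁻³ m.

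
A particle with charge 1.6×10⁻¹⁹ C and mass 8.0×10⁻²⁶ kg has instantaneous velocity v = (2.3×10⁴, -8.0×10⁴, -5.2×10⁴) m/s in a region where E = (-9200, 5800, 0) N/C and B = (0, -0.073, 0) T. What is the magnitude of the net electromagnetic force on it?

v×B = (-3800, 0, -1680) N/C.
E + v×B = (-1.30×10⁴, 5800, -1680) N/C.
F = q(E + v×B) = (1.6×10⁻¹⁹ C)·(-1.30×10⁴, 5800, -1680) = (-2.08×10⁻¹⁵, 9.28×10⁻¹⁶, -2.69×10⁻¹⁶) N.
|F| = 2.29×10⁻¹⁵ N.

|F| ≈ 2.29×10⁻¹⁵ N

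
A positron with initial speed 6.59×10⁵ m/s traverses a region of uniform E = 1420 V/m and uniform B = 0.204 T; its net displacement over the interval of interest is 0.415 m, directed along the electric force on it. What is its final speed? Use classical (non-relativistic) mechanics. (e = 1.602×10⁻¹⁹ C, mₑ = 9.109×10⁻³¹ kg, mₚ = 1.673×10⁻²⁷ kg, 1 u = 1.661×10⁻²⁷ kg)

B does no work; ΔKE = |q|E d.
½mv_f² = ½mv₀² + |q|Ed = ½(9.109×10⁻³¹)(6.59×10⁵)² + (1.602×10⁻¹⁹)(1420)(0.415) ≈ 1.978×10⁻¹⁹ J + 9.441×10⁻¹⁷ J ≈ 9.460×10⁻¹⁷ J.
v_f = √(2·9.460×10⁻¹⁷/9.109×10⁻³¹) ≈ 1.44×10⁷ m/s.

v_f ≈ 1.44×10⁷ m/s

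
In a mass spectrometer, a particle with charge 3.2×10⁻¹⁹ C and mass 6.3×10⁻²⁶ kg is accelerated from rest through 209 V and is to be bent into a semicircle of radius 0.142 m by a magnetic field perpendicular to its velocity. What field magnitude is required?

B ≈ 0.0639 T

v = √(2|q|V/m) = √(2·3.2×10⁻¹⁹·209/6.3×10⁻²⁶) ≈ 4.608×10⁴ m/s.
B = mv/(|q|r) = (6.3×10⁻²⁶)(4.608×10⁴)/((3.2×10⁻¹⁹)(0.142)) ≈ 0.0639 T.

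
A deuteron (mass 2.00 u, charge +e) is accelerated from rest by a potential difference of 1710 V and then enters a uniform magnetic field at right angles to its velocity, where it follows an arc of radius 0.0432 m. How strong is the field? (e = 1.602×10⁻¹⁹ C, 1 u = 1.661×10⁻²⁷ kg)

B ≈ 0.195 T

v = √(2|q|V/m) = √(2·1.602×10⁻¹⁹·1710/3.322×10⁻²⁷) ≈ 4.061×10⁵ m/s.
B = mv/(|q|r) = (3.322×10⁻²⁷)(4.061×10⁵)/((1.602×10⁻¹⁹)(0.0432)) ≈ 0.195 T.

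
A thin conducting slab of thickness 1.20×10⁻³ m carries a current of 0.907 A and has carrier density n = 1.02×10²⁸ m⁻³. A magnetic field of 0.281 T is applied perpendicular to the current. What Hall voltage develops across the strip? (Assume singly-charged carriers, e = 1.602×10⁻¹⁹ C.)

V_H = IB/(n e t).
V_H = (0.907)(0.281)/((1.02×10²⁸)(1.602×10⁻¹⁹)(1.20×10⁻³)) ≈ 1.30×10⁻⁷ V.

V_H ≈ 1.30×10⁻⁷ V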